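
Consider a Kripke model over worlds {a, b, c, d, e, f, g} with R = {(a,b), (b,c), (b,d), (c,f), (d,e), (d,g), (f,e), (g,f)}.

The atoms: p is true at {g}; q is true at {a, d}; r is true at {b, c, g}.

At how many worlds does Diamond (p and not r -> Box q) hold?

6

a: successors {b}; p and not r -> Box q there: b:T. ✓
b: successors {c, d}; p and not r -> Box q there: c:T, d:T. ✓
c: successors {f}; p and not r -> Box q there: f:T. ✓
d: successors {e, g}; p and not r -> Box q there: e:T, g:T. ✓
e: no successors, so Diamond (p and not r -> Box q) fails. ✗
f: successors {e}; p and not r -> Box q there: e:T. ✓
g: successors {f}; p and not r -> Box q there: f:T. ✓
Satisfying worlds: {a, b, c, d, f, g}.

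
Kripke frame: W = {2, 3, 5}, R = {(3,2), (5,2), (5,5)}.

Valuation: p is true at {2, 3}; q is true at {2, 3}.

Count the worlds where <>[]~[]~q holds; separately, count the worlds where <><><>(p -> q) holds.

For <>[]~[]~q:
2: no successors, so <>[]~[]~q fails. ✗
3: successors {2}; []~[]~q there: 2:T. ✓
5: successors {2, 5}; []~[]~q there: 2:T, 5:F. ✓
— 2 worlds.
For <><><>(p -> q):
2: no successors, so <><><>(p -> q) fails. ✗
3: successors {2}; <><>(p -> q) there: 2:F. ✗
5: successors {2, 5}; <><>(p -> q) there: 2:F, 5:T. ✓
— 1 world.

2 and 1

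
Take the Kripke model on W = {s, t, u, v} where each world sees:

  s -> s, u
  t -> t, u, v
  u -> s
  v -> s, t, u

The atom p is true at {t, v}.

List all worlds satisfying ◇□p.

∅

s: successors {s, u}; □p there: s:F, u:F. ✗
t: successors {t, u, v}; □p there: t:F, u:F, v:F. ✗
u: successors {s}; □p there: s:F. ✗
v: successors {s, t, u}; □p there: s:F, t:F, u:F. ✗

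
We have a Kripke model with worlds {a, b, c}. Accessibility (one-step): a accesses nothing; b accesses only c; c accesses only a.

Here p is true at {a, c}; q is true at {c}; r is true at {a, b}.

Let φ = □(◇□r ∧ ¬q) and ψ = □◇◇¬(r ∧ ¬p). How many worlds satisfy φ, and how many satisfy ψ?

1 and 1

For □(◇□r ∧ ¬q):
a: no successors, so □(◇□r ∧ ¬q) holds vacuously. ✓
b: successors {c}; ◇□r ∧ ¬q there: c:F. ✗
c: successors {a}; ◇□r ∧ ¬q there: a:F. ✗
— 1 world.
For □◇◇¬(r ∧ ¬p):
a: no successors, so □◇◇¬(r ∧ ¬p) holds vacuously. ✓
b: successors {c}; ◇◇¬(r ∧ ¬p) there: c:F. ✗
c: successors {a}; ◇◇¬(r ∧ ¬p) there: a:F. ✗
— 1 world.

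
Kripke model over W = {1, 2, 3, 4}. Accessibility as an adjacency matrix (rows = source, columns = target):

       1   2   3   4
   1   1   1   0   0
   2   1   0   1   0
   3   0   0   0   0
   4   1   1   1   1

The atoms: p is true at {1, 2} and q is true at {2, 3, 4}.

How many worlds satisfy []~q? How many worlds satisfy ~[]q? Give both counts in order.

For []~q:
1: successors {1, 2}; ~q there: 1:T, 2:F. ✗
2: successors {1, 3}; ~q there: 1:T, 3:F. ✗
3: no successors, so []~q holds vacuously. ✓
4: successors {1, 2, 3, 4}; ~q there: 1:T, 2:F, 3:F, 4:F. ✗
— 1 world.
For ~[]q:
1: []q is F. ✓
2: []q is F. ✓
3: []q is T. ✗
4: []q is F. ✓
— 3 worlds.

1 and 3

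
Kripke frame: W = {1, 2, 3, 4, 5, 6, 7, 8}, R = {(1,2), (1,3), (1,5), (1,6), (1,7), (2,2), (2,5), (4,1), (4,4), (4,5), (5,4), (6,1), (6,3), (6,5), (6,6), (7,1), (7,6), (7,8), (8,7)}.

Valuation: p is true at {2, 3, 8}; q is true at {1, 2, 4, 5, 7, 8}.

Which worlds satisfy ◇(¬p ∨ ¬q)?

1: successors {2, 3, 5, 6, 7}; ¬p ∨ ¬q there: 2:F, 3:T, 5:T, 6:T, 7:T. ✓
2: successors {2, 5}; ¬p ∨ ¬q there: 2:F, 5:T. ✓
3: no successors, so ◇(¬p ∨ ¬q) fails. ✗
4: successors {1, 4, 5}; ¬p ∨ ¬q there: 1:T, 4:T, 5:T. ✓
5: successors {4}; ¬p ∨ ¬q there: 4:T. ✓
6: successors {1, 3, 5, 6}; ¬p ∨ ¬q there: 1:T, 3:T, 5:T, 6:T. ✓
7: successors {1, 6, 8}; ¬p ∨ ¬q there: 1:T, 6:T, 8:F. ✓
8: successors {7}; ¬p ∨ ¬q there: 7:T. ✓

{1, 2, 4, 5, 6, 7, 8}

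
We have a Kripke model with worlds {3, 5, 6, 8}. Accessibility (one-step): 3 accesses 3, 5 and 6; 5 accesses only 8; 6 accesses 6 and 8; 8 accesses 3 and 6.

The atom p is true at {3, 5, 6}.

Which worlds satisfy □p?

3: successors {3, 5, 6}; p there: 3:T, 5:T, 6:T. ✓
5: successors {8}; p there: 8:F. ✗
6: successors {6, 8}; p there: 6:T, 8:F. ✗
8: successors {3, 6}; p there: 3:T, 6:T. ✓

{3, 8}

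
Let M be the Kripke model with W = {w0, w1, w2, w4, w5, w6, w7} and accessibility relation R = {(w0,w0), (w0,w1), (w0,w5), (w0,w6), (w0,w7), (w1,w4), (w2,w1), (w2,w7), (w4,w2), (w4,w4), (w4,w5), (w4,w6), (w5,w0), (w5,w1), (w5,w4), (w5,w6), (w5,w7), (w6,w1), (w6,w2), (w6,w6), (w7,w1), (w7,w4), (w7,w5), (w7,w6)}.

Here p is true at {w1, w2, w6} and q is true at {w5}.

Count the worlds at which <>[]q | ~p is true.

w0: <>[]q is F, ~p is T. ✓
w1: <>[]q is F, ~p is F. ✗
w2: <>[]q is F, ~p is F. ✗
w4: <>[]q is F, ~p is T. ✓
w5: <>[]q is F, ~p is T. ✓
w6: <>[]q is F, ~p is F. ✗
w7: <>[]q is F, ~p is T. ✓
Satisfying worlds: {w0, w4, w5, w7}.

4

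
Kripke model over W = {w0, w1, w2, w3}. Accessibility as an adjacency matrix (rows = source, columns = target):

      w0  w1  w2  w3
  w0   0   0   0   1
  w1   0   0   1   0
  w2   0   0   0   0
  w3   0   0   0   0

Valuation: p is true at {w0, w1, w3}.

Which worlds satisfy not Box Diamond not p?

w0: Box Diamond not p is F. ✓
w1: Box Diamond not p is F. ✓
w2: Box Diamond not p is T. ✗
w3: Box Diamond not p is T. ✗

{w0, w1}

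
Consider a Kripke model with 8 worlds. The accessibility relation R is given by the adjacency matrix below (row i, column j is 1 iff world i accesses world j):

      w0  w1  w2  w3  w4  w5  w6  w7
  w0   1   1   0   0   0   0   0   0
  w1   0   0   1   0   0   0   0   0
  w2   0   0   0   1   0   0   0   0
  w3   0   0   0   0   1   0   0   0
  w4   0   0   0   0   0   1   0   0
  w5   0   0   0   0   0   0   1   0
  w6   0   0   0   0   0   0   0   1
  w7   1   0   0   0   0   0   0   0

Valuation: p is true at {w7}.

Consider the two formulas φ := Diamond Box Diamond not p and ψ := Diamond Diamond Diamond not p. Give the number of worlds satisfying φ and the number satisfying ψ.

For Diamond Box Diamond not p:
w0: successors {w0, w1}; Box Diamond not p there: w0:T, w1:T. ✓
w1: successors {w2}; Box Diamond not p there: w2:T. ✓
w2: successors {w3}; Box Diamond not p there: w3:T. ✓
w3: successors {w4}; Box Diamond not p there: w4:T. ✓
w4: successors {w5}; Box Diamond not p there: w5:F. ✗
w5: successors {w6}; Box Diamond not p there: w6:T. ✓
w6: successors {w7}; Box Diamond not p there: w7:T. ✓
w7: successors {w0}; Box Diamond not p there: w0:T. ✓
— 7 worlds.
For Diamond Diamond Diamond not p:
w0: successors {w0, w1}; Diamond Diamond not p there: w0:T, w1:T. ✓
w1: successors {w2}; Diamond Diamond not p there: w2:T. ✓
w2: successors {w3}; Diamond Diamond not p there: w3:T. ✓
w3: successors {w4}; Diamond Diamond not p there: w4:T. ✓
w4: successors {w5}; Diamond Diamond not p there: w5:F. ✗
w5: successors {w6}; Diamond Diamond not p there: w6:T. ✓
w6: successors {w7}; Diamond Diamond not p there: w7:T. ✓
w7: successors {w0}; Diamond Diamond not p there: w0:T. ✓
— 7 worlds.

7 and 7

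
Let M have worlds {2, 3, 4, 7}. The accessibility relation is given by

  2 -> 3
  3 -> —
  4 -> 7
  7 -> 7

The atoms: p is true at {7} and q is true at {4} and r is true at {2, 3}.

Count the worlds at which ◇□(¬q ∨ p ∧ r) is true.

3

2: successors {3}; □(¬q ∨ p ∧ r) there: 3:T. ✓
3: no successors, so ◇□(¬q ∨ p ∧ r) fails. ✗
4: successors {7}; □(¬q ∨ p ∧ r) there: 7:T. ✓
7: successors {7}; □(¬q ∨ p ∧ r) there: 7:T. ✓
Satisfying worlds: {2, 4, 7}.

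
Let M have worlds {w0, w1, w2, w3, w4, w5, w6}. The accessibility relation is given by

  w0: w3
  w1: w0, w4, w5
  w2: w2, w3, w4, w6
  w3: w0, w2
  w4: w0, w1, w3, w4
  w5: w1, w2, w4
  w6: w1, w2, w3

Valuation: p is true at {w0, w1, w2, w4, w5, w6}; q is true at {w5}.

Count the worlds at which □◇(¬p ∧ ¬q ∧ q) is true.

0

w0: successors {w3}; ◇(¬p ∧ ¬q ∧ q) there: w3:F. ✗
w1: successors {w0, w4, w5}; ◇(¬p ∧ ¬q ∧ q) there: w0:F, w4:F, w5:F. ✗
w2: successors {w2, w3, w4, w6}; ◇(¬p ∧ ¬q ∧ q) there: w2:F, w3:F, w4:F, w6:F. ✗
w3: successors {w0, w2}; ◇(¬p ∧ ¬q ∧ q) there: w0:F, w2:F. ✗
w4: successors {w0, w1, w3, w4}; ◇(¬p ∧ ¬q ∧ q) there: w0:F, w1:F, w3:F, w4:F. ✗
w5: successors {w1, w2, w4}; ◇(¬p ∧ ¬q ∧ q) there: w1:F, w2:F, w4:F. ✗
w6: successors {w1, w2, w3}; ◇(¬p ∧ ¬q ∧ q) there: w1:F, w2:F, w3:F. ✗
Satisfying worlds: ∅.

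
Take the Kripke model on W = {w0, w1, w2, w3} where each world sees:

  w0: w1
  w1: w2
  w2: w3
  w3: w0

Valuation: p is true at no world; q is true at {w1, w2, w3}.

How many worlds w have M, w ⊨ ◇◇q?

w0: successors {w1}; ◇q there: w1:T. ✓
w1: successors {w2}; ◇q there: w2:T. ✓
w2: successors {w3}; ◇q there: w3:F. ✗
w3: successors {w0}; ◇q there: w0:T. ✓
Satisfying worlds: {w0, w1, w3}.

3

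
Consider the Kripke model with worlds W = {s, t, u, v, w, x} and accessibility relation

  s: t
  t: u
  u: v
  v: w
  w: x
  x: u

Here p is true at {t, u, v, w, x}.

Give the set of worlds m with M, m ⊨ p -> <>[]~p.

{s}

s: p is F, <>[]~p is F. ✓
t: p is T, <>[]~p is F. ✗
u: p is T, <>[]~p is F. ✗
v: p is T, <>[]~p is F. ✗
w: p is T, <>[]~p is F. ✗
x: p is T, <>[]~p is F. ✗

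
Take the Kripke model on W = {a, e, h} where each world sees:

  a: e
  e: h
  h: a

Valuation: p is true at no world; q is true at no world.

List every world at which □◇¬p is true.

{a, e, h}

a: successors {e}; ◇¬p there: e:T. ✓
e: successors {h}; ◇¬p there: h:T. ✓
h: successors {a}; ◇¬p there: a:T. ✓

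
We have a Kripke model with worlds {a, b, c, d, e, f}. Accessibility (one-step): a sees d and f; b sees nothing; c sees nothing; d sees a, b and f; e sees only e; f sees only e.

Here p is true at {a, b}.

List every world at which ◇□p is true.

{d}

a: successors {d, f}; □p there: d:F, f:F. ✗
b: no successors, so ◇□p fails. ✗
c: no successors, so ◇□p fails. ✗
d: successors {a, b, f}; □p there: a:F, b:T, f:F. ✓
e: successors {e}; □p there: e:F. ✗
f: successors {e}; □p there: e:F. ✗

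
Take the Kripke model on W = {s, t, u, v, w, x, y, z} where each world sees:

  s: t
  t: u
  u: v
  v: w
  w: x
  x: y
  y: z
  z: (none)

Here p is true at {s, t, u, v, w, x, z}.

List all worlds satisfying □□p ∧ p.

{s, t, u, v, x, z}

s: □□p is T, p is T. ✓
t: □□p is T, p is T. ✓
u: □□p is T, p is T. ✓
v: □□p is T, p is T. ✓
w: □□p is F, p is T. ✗
x: □□p is T, p is T. ✓
y: □□p is T, p is F. ✗
z: □□p is T, p is T. ✓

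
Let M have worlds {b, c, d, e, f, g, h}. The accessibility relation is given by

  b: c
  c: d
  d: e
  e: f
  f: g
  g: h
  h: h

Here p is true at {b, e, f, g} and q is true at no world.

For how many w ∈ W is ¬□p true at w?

b: □p is F. ✓
c: □p is F. ✓
d: □p is T. ✗
e: □p is T. ✗
f: □p is T. ✗
g: □p is F. ✓
h: □p is F. ✓
Satisfying worlds: {b, c, g, h}.

4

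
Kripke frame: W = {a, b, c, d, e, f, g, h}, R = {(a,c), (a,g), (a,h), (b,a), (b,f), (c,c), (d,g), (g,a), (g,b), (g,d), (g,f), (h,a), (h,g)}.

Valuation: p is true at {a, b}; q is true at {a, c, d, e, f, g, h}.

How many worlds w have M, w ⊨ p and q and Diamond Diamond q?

1

a: p and q is T, Diamond Diamond q is T. ✓
b: p and q is F, Diamond Diamond q is T. ✗
c: p and q is F, Diamond Diamond q is T. ✗
d: p and q is F, Diamond Diamond q is T. ✗
e: p and q is F, Diamond Diamond q is F. ✗
f: p and q is F, Diamond Diamond q is F. ✗
g: p and q is F, Diamond Diamond q is T. ✗
h: p and q is F, Diamond Diamond q is T. ✗
Satisfying worlds: {a}.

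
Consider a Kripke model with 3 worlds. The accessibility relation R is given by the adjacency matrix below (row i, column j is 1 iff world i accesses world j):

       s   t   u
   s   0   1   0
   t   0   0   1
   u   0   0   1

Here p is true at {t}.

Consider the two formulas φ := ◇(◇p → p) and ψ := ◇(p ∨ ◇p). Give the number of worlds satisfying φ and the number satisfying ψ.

For ◇(◇p → p):
s: successors {t}; ◇p → p there: t:T. ✓
t: successors {u}; ◇p → p there: u:T. ✓
u: successors {u}; ◇p → p there: u:T. ✓
— 3 worlds.
For ◇(p ∨ ◇p):
s: successors {t}; p ∨ ◇p there: t:T. ✓
t: successors {u}; p ∨ ◇p there: u:F. ✗
u: successors {u}; p ∨ ◇p there: u:F. ✗
— 1 world.

3 and 1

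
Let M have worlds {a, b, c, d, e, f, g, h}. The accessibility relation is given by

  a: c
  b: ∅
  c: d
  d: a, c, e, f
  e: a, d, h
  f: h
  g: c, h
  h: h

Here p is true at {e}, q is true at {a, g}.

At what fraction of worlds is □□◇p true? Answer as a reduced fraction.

1/4

a: successors {c}; □◇p there: c:T. ✓
b: no successors, so □□◇p holds vacuously. ✓
c: successors {d}; □◇p there: d:F. ✗
d: successors {a, c, e, f}; □◇p there: a:F, c:T, e:F, f:F. ✗
e: successors {a, d, h}; □◇p there: a:F, d:F, h:F. ✗
f: successors {h}; □◇p there: h:F. ✗
g: successors {c, h}; □◇p there: c:T, h:F. ✗
h: successors {h}; □◇p there: h:F. ✗
That's 2 of 8 worlds, so 2/8 = 1/4.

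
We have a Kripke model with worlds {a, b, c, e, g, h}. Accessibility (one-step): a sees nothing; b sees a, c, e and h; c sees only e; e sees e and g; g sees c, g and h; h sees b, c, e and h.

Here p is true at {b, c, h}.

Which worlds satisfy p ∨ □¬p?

a: p is F, □¬p is T. ✓
b: p is T, □¬p is F. ✓
c: p is T, □¬p is T. ✓
e: p is F, □¬p is T. ✓
g: p is F, □¬p is F. ✗
h: p is T, □¬p is F. ✓

{a, b, c, e, h}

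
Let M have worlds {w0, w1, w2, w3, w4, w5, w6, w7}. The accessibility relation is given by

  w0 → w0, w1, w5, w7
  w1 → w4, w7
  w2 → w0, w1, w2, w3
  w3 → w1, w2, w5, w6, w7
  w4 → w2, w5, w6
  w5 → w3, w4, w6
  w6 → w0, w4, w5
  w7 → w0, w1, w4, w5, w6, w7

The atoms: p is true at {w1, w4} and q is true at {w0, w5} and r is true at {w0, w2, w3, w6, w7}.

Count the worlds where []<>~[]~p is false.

0

w0: successors {w0, w1, w5, w7}; <>~[]~p there: w0:T, w1:T, w5:T, w7:T. ✓
w1: successors {w4, w7}; <>~[]~p there: w4:T, w7:T. ✓
w2: successors {w0, w1, w2, w3}; <>~[]~p there: w0:T, w1:T, w2:T, w3:T. ✓
w3: successors {w1, w2, w5, w6, w7}; <>~[]~p there: w1:T, w2:T, w5:T, w6:T, w7:T. ✓
w4: successors {w2, w5, w6}; <>~[]~p there: w2:T, w5:T, w6:T. ✓
w5: successors {w3, w4, w6}; <>~[]~p there: w3:T, w4:T, w6:T. ✓
w6: successors {w0, w4, w5}; <>~[]~p there: w0:T, w4:T, w5:T. ✓
w7: successors {w0, w1, w4, w5, w6, w7}; <>~[]~p there: w0:T, w1:T, w4:T, w5:T, w6:T, w7:T. ✓
Satisfying worlds: {w0, w1, w2, w3, w4, w5, w6, w7}.
So []<>~[]~p fails at the other 0 worlds.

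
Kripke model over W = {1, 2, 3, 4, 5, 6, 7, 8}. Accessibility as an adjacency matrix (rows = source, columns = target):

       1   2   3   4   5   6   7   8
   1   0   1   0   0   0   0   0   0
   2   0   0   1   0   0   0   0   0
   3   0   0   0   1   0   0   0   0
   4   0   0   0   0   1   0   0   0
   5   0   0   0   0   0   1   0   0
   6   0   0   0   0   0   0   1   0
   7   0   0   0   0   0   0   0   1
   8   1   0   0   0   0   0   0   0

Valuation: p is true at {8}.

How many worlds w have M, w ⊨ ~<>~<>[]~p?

1: <>~<>[]~p is F. ✓
2: <>~<>[]~p is F. ✓
3: <>~<>[]~p is F. ✓
4: <>~<>[]~p is F. ✓
5: <>~<>[]~p is T. ✗
6: <>~<>[]~p is F. ✓
7: <>~<>[]~p is F. ✓
8: <>~<>[]~p is F. ✓
Satisfying worlds: {1, 2, 3, 4, 6, 7, 8}.

7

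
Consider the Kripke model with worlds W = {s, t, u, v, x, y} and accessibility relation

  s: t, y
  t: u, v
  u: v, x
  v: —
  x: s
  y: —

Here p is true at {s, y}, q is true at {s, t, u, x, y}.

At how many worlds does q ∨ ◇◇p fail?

s: q is T, ◇◇p is F. ✓
t: q is T, ◇◇p is F. ✓
u: q is T, ◇◇p is T. ✓
v: q is F, ◇◇p is F. ✗
x: q is T, ◇◇p is T. ✓
y: q is T, ◇◇p is F. ✓
Satisfying worlds: {s, t, u, x, y}.
So q ∨ ◇◇p fails at the other 1 world.

1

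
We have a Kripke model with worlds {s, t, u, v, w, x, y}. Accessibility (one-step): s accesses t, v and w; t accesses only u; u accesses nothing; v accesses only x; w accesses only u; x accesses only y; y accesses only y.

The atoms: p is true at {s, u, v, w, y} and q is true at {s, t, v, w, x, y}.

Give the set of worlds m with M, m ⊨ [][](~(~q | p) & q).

s: successors {t, v, w}; [](~(~q | p) & q) there: t:F, v:T, w:F. ✗
t: successors {u}; [](~(~q | p) & q) there: u:T. ✓
u: no successors, so [][](~(~q | p) & q) holds vacuously. ✓
v: successors {x}; [](~(~q | p) & q) there: x:F. ✗
w: successors {u}; [](~(~q | p) & q) there: u:T. ✓
x: successors {y}; [](~(~q | p) & q) there: y:F. ✗
y: successors {y}; [](~(~q | p) & q) there: y:F. ✗

{t, u, w}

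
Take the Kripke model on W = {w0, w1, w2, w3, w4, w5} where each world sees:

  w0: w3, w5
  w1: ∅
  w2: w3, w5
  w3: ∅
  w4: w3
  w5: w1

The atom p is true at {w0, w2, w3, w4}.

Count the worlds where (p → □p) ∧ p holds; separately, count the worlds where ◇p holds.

For (p → □p) ∧ p:
w0: p → □p is F, p is T. ✗
w1: p → □p is T, p is F. ✗
w2: p → □p is F, p is T. ✗
w3: p → □p is T, p is T. ✓
w4: p → □p is T, p is T. ✓
w5: p → □p is T, p is F. ✗
— 2 worlds.
For ◇p:
w0: successors {w3, w5}; p there: w3:T, w5:F. ✓
w1: no successors, so ◇p fails. ✗
w2: successors {w3, w5}; p there: w3:T, w5:F. ✓
w3: no successors, so ◇p fails. ✗
w4: successors {w3}; p there: w3:T. ✓
w5: successors {w1}; p there: w1:F. ✗
— 3 worlds.

2 and 3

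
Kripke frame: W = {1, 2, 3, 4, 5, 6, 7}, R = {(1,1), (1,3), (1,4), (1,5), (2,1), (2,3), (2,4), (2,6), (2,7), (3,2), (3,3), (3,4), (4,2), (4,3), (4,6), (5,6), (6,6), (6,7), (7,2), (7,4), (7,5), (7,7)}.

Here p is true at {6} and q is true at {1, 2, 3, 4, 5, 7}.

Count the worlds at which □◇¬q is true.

1

1: successors {1, 3, 4, 5}; ◇¬q there: 1:F, 3:F, 4:T, 5:T. ✗
2: successors {1, 3, 4, 6, 7}; ◇¬q there: 1:F, 3:F, 4:T, 6:T, 7:F. ✗
3: successors {2, 3, 4}; ◇¬q there: 2:T, 3:F, 4:T. ✗
4: successors {2, 3, 6}; ◇¬q there: 2:T, 3:F, 6:T. ✗
5: successors {6}; ◇¬q there: 6:T. ✓
6: successors {6, 7}; ◇¬q there: 6:T, 7:F. ✗
7: successors {2, 4, 5, 7}; ◇¬q there: 2:T, 4:T, 5:T, 7:F. ✗
Satisfying worlds: {5}.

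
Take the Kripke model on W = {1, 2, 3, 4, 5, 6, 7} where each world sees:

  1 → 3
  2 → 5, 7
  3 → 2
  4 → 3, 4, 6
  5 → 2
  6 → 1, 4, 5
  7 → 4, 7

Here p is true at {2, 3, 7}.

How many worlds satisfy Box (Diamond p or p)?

1: successors {3}; Diamond p or p there: 3:T. ✓
2: successors {5, 7}; Diamond p or p there: 5:T, 7:T. ✓
3: successors {2}; Diamond p or p there: 2:T. ✓
4: successors {3, 4, 6}; Diamond p or p there: 3:T, 4:T, 6:F. ✗
5: successors {2}; Diamond p or p there: 2:T. ✓
6: successors {1, 4, 5}; Diamond p or p there: 1:T, 4:T, 5:T. ✓
7: successors {4, 7}; Diamond p or p there: 4:T, 7:T. ✓
Satisfying worlds: {1, 2, 3, 5, 6, 7}.

6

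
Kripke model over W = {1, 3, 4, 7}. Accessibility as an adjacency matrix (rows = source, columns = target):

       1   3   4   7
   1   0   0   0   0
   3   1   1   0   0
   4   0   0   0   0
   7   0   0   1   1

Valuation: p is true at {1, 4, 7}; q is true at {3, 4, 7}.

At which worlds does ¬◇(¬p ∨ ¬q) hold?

{1, 4, 7}

1: ◇(¬p ∨ ¬q) is F. ✓
3: ◇(¬p ∨ ¬q) is T. ✗
4: ◇(¬p ∨ ¬q) is F. ✓
7: ◇(¬p ∨ ¬q) is F. ✓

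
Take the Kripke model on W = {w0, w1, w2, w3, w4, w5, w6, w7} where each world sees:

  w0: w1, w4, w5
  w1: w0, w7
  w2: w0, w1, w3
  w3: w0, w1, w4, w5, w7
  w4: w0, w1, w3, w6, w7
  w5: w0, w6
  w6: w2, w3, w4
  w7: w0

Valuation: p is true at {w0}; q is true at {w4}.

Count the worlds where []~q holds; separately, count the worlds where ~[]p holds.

For []~q:
w0: successors {w1, w4, w5}; ~q there: w1:T, w4:F, w5:T. ✗
w1: successors {w0, w7}; ~q there: w0:T, w7:T. ✓
w2: successors {w0, w1, w3}; ~q there: w0:T, w1:T, w3:T. ✓
w3: successors {w0, w1, w4, w5, w7}; ~q there: w0:T, w1:T, w4:F, w5:T, w7:T. ✗
w4: successors {w0, w1, w3, w6, w7}; ~q there: w0:T, w1:T, w3:T, w6:T, w7:T. ✓
w5: successors {w0, w6}; ~q there: w0:T, w6:T. ✓
w6: successors {w2, w3, w4}; ~q there: w2:T, w3:T, w4:F. ✗
w7: successors {w0}; ~q there: w0:T. ✓
— 5 worlds.
For ~[]p:
w0: []p is F. ✓
w1: []p is F. ✓
w2: []p is F. ✓
w3: []p is F. ✓
w4: []p is F. ✓
w5: []p is F. ✓
w6: []p is F. ✓
w7: []p is T. ✗
— 7 worlds.

5 and 7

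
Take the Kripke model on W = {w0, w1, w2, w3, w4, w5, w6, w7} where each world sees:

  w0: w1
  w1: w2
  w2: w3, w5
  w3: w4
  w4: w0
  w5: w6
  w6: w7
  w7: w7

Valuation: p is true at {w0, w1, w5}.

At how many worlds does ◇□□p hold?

w0: successors {w1}; □□p there: w1:F. ✗
w1: successors {w2}; □□p there: w2:F. ✗
w2: successors {w3, w5}; □□p there: w3:T, w5:F. ✓
w3: successors {w4}; □□p there: w4:T. ✓
w4: successors {w0}; □□p there: w0:F. ✗
w5: successors {w6}; □□p there: w6:F. ✗
w6: successors {w7}; □□p there: w7:F. ✗
w7: successors {w7}; □□p there: w7:F. ✗
Satisfying worlds: {w2, w3}.

2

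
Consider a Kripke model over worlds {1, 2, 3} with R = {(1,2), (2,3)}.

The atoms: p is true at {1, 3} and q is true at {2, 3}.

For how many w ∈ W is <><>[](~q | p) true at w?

1: successors {2}; <>[](~q | p) there: 2:T. ✓
2: successors {3}; <>[](~q | p) there: 3:F. ✗
3: no successors, so <><>[](~q | p) fails. ✗
Satisfying worlds: {1}.

1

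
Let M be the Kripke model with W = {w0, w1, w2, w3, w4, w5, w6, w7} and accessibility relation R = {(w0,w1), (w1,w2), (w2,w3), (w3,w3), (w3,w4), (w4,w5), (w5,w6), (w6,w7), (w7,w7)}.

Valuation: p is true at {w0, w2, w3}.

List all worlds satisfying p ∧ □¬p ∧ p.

w0: p is T, □¬p ∧ p is T. ✓
w1: p is F, □¬p ∧ p is F. ✗
w2: p is T, □¬p ∧ p is F. ✗
w3: p is T, □¬p ∧ p is F. ✗
w4: p is F, □¬p ∧ p is F. ✗
w5: p is F, □¬p ∧ p is F. ✗
w6: p is F, □¬p ∧ p is F. ✗
w7: p is F, □¬p ∧ p is F. ✗

{w0}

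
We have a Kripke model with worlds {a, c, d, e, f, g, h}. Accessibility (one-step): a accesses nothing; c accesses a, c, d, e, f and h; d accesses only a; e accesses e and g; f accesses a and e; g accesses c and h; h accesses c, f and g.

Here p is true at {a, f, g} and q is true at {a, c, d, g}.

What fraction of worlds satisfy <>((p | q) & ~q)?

a: no successors, so <>((p | q) & ~q) fails. ✗
c: successors {a, c, d, e, f, h}; (p | q) & ~q there: a:F, c:F, d:F, e:F, f:T, h:F. ✓
d: successors {a}; (p | q) & ~q there: a:F. ✗
e: successors {e, g}; (p | q) & ~q there: e:F, g:F. ✗
f: successors {a, e}; (p | q) & ~q there: a:F, e:F. ✗
g: successors {c, h}; (p | q) & ~q there: c:F, h:F. ✗
h: successors {c, f, g}; (p | q) & ~q there: c:F, f:T, g:F. ✓
That's 2 of 7 worlds, so 2/7.

2/7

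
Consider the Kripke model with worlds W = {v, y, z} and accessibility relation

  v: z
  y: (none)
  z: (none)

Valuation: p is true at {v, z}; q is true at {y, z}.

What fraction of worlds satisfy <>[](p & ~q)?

1/3

v: successors {z}; [](p & ~q) there: z:T. ✓
y: no successors, so <>[](p & ~q) fails. ✗
z: no successors, so <>[](p & ~q) fails. ✗
That's 1 of 3 worlds, so 1/3.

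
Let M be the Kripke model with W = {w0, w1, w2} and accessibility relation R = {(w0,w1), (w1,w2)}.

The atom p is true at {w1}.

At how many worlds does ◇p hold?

1

w0: successors {w1}; p there: w1:T. ✓
w1: successors {w2}; p there: w2:F. ✗
w2: no successors, so ◇p fails. ✗
Satisfying worlds: {w0}.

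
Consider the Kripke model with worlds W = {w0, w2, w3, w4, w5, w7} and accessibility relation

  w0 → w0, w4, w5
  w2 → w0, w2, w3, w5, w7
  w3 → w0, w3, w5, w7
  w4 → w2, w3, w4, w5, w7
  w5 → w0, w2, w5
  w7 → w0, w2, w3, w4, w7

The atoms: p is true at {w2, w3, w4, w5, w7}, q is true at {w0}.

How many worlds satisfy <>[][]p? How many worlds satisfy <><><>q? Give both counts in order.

0 and 6

For <>[][]p:
w0: successors {w0, w4, w5}; [][]p there: w0:F, w4:F, w5:F. ✗
w2: successors {w0, w2, w3, w5, w7}; [][]p there: w0:F, w2:F, w3:F, w5:F, w7:F. ✗
w3: successors {w0, w3, w5, w7}; [][]p there: w0:F, w3:F, w5:F, w7:F. ✗
w4: successors {w2, w3, w4, w5, w7}; [][]p there: w2:F, w3:F, w4:F, w5:F, w7:F. ✗
w5: successors {w0, w2, w5}; [][]p there: w0:F, w2:F, w5:F. ✗
w7: successors {w0, w2, w3, w4, w7}; [][]p there: w0:F, w2:F, w3:F, w4:F, w7:F. ✗
— 0 worlds.
For <><><>q:
w0: successors {w0, w4, w5}; <><>q there: w0:T, w4:T, w5:T. ✓
w2: successors {w0, w2, w3, w5, w7}; <><>q there: w0:T, w2:T, w3:T, w5:T, w7:T. ✓
w3: successors {w0, w3, w5, w7}; <><>q there: w0:T, w3:T, w5:T, w7:T. ✓
w4: successors {w2, w3, w4, w5, w7}; <><>q there: w2:T, w3:T, w4:T, w5:T, w7:T. ✓
w5: successors {w0, w2, w5}; <><>q there: w0:T, w2:T, w5:T. ✓
w7: successors {w0, w2, w3, w4, w7}; <><>q there: w0:T, w2:T, w3:T, w4:T, w7:T. ✓
— 6 worlds.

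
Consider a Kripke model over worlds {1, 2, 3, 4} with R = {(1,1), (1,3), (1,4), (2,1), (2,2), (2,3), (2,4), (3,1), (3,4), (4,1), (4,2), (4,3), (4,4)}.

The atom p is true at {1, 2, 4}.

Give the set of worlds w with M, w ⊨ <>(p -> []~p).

1: successors {1, 3, 4}; p -> []~p there: 1:F, 3:T, 4:F. ✓
2: successors {1, 2, 3, 4}; p -> []~p there: 1:F, 2:F, 3:T, 4:F. ✓
3: successors {1, 4}; p -> []~p there: 1:F, 4:F. ✗
4: successors {1, 2, 3, 4}; p -> []~p there: 1:F, 2:F, 3:T, 4:F. ✓

{1, 2, 4}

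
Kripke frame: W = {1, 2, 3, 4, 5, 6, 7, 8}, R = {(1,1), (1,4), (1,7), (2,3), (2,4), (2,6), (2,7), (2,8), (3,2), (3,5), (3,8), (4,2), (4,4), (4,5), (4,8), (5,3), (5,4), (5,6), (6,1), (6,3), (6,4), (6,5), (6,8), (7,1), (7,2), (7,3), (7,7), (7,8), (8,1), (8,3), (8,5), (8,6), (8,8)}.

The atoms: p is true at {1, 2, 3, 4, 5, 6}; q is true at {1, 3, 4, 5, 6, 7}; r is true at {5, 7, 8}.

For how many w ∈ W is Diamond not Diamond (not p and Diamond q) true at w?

1: successors {1, 4, 7}; not Diamond (not p and Diamond q) there: 1:F, 4:F, 7:F. ✗
2: successors {3, 4, 6, 7, 8}; not Diamond (not p and Diamond q) there: 3:F, 4:F, 6:F, 7:F, 8:F. ✗
3: successors {2, 5, 8}; not Diamond (not p and Diamond q) there: 2:F, 5:T, 8:F. ✓
4: successors {2, 4, 5, 8}; not Diamond (not p and Diamond q) there: 2:F, 4:F, 5:T, 8:F. ✓
5: successors {3, 4, 6}; not Diamond (not p and Diamond q) there: 3:F, 4:F, 6:F. ✗
6: successors {1, 3, 4, 5, 8}; not Diamond (not p and Diamond q) there: 1:F, 3:F, 4:F, 5:T, 8:F. ✓
7: successors {1, 2, 3, 7, 8}; not Diamond (not p and Diamond q) there: 1:F, 2:F, 3:F, 7:F, 8:F. ✗
8: successors {1, 3, 5, 6, 8}; not Diamond (not p and Diamond q) there: 1:F, 3:F, 5:T, 6:F, 8:F. ✓
Satisfying worlds: {3, 4, 6, 8}.

4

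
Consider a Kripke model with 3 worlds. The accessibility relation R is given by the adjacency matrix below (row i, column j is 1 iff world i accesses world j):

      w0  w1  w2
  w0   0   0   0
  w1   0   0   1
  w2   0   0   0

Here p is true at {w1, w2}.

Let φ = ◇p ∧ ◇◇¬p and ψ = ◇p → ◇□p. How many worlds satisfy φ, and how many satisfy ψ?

For ◇p ∧ ◇◇¬p:
w0: ◇p is F, ◇◇¬p is F. ✗
w1: ◇p is T, ◇◇¬p is F. ✗
w2: ◇p is F, ◇◇¬p is F. ✗
— 0 worlds.
For ◇p → ◇□p:
w0: ◇p is F, ◇□p is F. ✓
w1: ◇p is T, ◇□p is T. ✓
w2: ◇p is F, ◇□p is F. ✓
— 3 worlds.

0 and 3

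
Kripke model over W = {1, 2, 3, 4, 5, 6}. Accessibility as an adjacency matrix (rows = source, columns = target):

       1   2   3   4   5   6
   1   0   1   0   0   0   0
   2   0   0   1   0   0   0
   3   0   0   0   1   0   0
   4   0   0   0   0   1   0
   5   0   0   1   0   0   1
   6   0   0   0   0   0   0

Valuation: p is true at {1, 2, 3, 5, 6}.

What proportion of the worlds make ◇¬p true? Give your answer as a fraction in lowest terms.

1: successors {2}; ¬p there: 2:F. ✗
2: successors {3}; ¬p there: 3:F. ✗
3: successors {4}; ¬p there: 4:T. ✓
4: successors {5}; ¬p there: 5:F. ✗
5: successors {3, 6}; ¬p there: 3:F, 6:F. ✗
6: no successors, so ◇¬p fails. ✗
That's 1 of 6 worlds, so 1/6.

1/6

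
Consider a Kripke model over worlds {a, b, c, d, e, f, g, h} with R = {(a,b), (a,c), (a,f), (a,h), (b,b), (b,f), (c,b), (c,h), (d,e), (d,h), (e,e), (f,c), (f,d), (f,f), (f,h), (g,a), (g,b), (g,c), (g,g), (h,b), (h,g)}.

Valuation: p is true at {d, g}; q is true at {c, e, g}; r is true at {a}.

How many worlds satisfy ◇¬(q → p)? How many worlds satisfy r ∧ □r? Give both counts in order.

5 and 0

For ◇¬(q → p):
a: successors {b, c, f, h}; ¬(q → p) there: b:F, c:T, f:F, h:F. ✓
b: successors {b, f}; ¬(q → p) there: b:F, f:F. ✗
c: successors {b, h}; ¬(q → p) there: b:F, h:F. ✗
d: successors {e, h}; ¬(q → p) there: e:T, h:F. ✓
e: successors {e}; ¬(q → p) there: e:T. ✓
f: successors {c, d, f, h}; ¬(q → p) there: c:T, d:F, f:F, h:F. ✓
g: successors {a, b, c, g}; ¬(q → p) there: a:F, b:F, c:T, g:F. ✓
h: successors {b, g}; ¬(q → p) there: b:F, g:F. ✗
— 5 worlds.
For r ∧ □r:
a: r is T, □r is F. ✗
b: r is F, □r is F. ✗
c: r is F, □r is F. ✗
d: r is F, □r is F. ✗
e: r is F, □r is F. ✗
f: r is F, □r is F. ✗
g: r is F, □r is F. ✗
h: r is F, □r is F. ✗
— 0 worlds.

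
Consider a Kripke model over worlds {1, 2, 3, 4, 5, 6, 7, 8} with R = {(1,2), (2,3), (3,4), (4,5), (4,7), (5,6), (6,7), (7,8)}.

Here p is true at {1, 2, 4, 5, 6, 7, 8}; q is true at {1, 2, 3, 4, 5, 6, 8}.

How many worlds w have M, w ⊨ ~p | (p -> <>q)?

1: ~p is F, p -> <>q is T. ✓
2: ~p is F, p -> <>q is T. ✓
3: ~p is T, p -> <>q is T. ✓
4: ~p is F, p -> <>q is T. ✓
5: ~p is F, p -> <>q is T. ✓
6: ~p is F, p -> <>q is F. ✗
7: ~p is F, p -> <>q is T. ✓
8: ~p is F, p -> <>q is F. ✗
Satisfying worlds: {1, 2, 3, 4, 5, 7}.

6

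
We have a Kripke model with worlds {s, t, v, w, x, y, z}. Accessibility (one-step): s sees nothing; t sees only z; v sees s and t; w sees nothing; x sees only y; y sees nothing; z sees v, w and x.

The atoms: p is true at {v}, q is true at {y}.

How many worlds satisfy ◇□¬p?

3

s: no successors, so ◇□¬p fails. ✗
t: successors {z}; □¬p there: z:F. ✗
v: successors {s, t}; □¬p there: s:T, t:T. ✓
w: no successors, so ◇□¬p fails. ✗
x: successors {y}; □¬p there: y:T. ✓
y: no successors, so ◇□¬p fails. ✗
z: successors {v, w, x}; □¬p there: v:T, w:T, x:T. ✓
Satisfying worlds: {v, x, z}.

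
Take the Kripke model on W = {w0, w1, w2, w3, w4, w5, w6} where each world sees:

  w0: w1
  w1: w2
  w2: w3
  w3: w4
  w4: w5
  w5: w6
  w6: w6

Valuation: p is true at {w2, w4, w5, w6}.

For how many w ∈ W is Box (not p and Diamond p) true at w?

2

w0: successors {w1}; not p and Diamond p there: w1:T. ✓
w1: successors {w2}; not p and Diamond p there: w2:F. ✗
w2: successors {w3}; not p and Diamond p there: w3:T. ✓
w3: successors {w4}; not p and Diamond p there: w4:F. ✗
w4: successors {w5}; not p and Diamond p there: w5:F. ✗
w5: successors {w6}; not p and Diamond p there: w6:F. ✗
w6: successors {w6}; not p and Diamond p there: w6:F. ✗
Satisfying worlds: {w0, w2}.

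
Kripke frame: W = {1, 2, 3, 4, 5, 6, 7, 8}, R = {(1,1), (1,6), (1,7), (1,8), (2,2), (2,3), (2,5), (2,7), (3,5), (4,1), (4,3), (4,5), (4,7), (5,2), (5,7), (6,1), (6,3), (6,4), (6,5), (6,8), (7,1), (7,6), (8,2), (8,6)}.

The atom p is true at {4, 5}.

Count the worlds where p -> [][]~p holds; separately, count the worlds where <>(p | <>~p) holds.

6 and 8

For p -> [][]~p:
1: p is F, [][]~p is F. ✓
2: p is F, [][]~p is F. ✓
3: p is F, [][]~p is T. ✓
4: p is T, [][]~p is F. ✗
5: p is T, [][]~p is F. ✗
6: p is F, [][]~p is F. ✓
7: p is F, [][]~p is F. ✓
8: p is F, [][]~p is F. ✓
— 6 worlds.
For <>(p | <>~p):
1: successors {1, 6, 7, 8}; p | <>~p there: 1:T, 6:T, 7:T, 8:T. ✓
2: successors {2, 3, 5, 7}; p | <>~p there: 2:T, 3:F, 5:T, 7:T. ✓
3: successors {5}; p | <>~p there: 5:T. ✓
4: successors {1, 3, 5, 7}; p | <>~p there: 1:T, 3:F, 5:T, 7:T. ✓
5: successors {2, 7}; p | <>~p there: 2:T, 7:T. ✓
6: successors {1, 3, 4, 5, 8}; p | <>~p there: 1:T, 3:F, 4:T, 5:T, 8:T. ✓
7: successors {1, 6}; p | <>~p there: 1:T, 6:T. ✓
8: successors {2, 6}; p | <>~p there: 2:T, 6:T. ✓
— 8 worlds.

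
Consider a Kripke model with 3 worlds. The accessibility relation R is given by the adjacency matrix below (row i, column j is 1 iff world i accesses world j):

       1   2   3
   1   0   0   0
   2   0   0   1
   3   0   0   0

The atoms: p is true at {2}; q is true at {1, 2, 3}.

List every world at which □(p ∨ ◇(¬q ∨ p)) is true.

{1, 3}

1: no successors, so □(p ∨ ◇(¬q ∨ p)) holds vacuously. ✓
2: successors {3}; p ∨ ◇(¬q ∨ p) there: 3:F. ✗
3: no successors, so □(p ∨ ◇(¬q ∨ p)) holds vacuously. ✓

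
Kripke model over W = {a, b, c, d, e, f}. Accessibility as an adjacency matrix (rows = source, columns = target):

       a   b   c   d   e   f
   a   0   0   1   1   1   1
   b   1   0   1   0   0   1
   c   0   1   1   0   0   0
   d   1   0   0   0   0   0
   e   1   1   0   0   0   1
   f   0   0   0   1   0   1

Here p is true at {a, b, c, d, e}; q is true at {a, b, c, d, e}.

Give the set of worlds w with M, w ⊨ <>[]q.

{a, b, c, f}

a: successors {c, d, e, f}; []q there: c:T, d:T, e:F, f:F. ✓
b: successors {a, c, f}; []q there: a:F, c:T, f:F. ✓
c: successors {b, c}; []q there: b:F, c:T. ✓
d: successors {a}; []q there: a:F. ✗
e: successors {a, b, f}; []q there: a:F, b:F, f:F. ✗
f: successors {d, f}; []q there: d:T, f:F. ✓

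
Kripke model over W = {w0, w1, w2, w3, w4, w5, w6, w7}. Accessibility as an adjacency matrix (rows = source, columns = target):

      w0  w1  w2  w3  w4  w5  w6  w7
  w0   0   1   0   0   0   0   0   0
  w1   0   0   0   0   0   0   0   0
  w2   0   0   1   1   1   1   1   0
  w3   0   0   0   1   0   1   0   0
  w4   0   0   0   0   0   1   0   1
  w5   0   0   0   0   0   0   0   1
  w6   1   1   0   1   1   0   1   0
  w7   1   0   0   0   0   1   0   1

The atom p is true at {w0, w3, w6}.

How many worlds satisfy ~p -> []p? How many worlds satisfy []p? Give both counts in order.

For ~p -> []p:
w0: ~p is F, []p is F. ✓
w1: ~p is T, []p is T. ✓
w2: ~p is T, []p is F. ✗
w3: ~p is F, []p is F. ✓
w4: ~p is T, []p is F. ✗
w5: ~p is T, []p is F. ✗
w6: ~p is F, []p is F. ✓
w7: ~p is T, []p is F. ✗
— 4 worlds.
For []p:
w0: successors {w1}; p there: w1:F. ✗
w1: no successors, so []p holds vacuously. ✓
w2: successors {w2, w3, w4, w5, w6}; p there: w2:F, w3:T, w4:F, w5:F, w6:T. ✗
w3: successors {w3, w5}; p there: w3:T, w5:F. ✗
w4: successors {w5, w7}; p there: w5:F, w7:F. ✗
w5: successors {w7}; p there: w7:F. ✗
w6: successors {w0, w1, w3, w4, w6}; p there: w0:T, w1:F, w3:T, w4:F, w6:T. ✗
w7: successors {w0, w5, w7}; p there: w0:T, w5:F, w7:F. ✗
— 1 world.

4 and 1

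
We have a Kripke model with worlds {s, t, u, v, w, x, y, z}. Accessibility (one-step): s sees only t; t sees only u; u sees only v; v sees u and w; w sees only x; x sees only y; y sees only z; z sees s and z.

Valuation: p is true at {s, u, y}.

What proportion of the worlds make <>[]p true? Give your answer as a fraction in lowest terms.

1/4

s: successors {t}; []p there: t:T. ✓
t: successors {u}; []p there: u:F. ✗
u: successors {v}; []p there: v:F. ✗
v: successors {u, w}; []p there: u:F, w:F. ✗
w: successors {x}; []p there: x:T. ✓
x: successors {y}; []p there: y:F. ✗
y: successors {z}; []p there: z:F. ✗
z: successors {s, z}; []p there: s:F, z:F. ✗
That's 2 of 8 worlds, so 2/8 = 1/4.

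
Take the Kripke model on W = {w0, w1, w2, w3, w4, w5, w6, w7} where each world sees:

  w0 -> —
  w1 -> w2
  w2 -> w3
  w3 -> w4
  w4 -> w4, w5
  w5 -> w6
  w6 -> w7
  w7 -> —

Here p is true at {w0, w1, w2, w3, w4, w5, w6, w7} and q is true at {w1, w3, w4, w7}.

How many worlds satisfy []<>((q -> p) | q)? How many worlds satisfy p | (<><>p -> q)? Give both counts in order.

For []<>((q -> p) | q):
w0: no successors, so []<>((q -> p) | q) holds vacuously. ✓
w1: successors {w2}; <>((q -> p) | q) there: w2:T. ✓
w2: successors {w3}; <>((q -> p) | q) there: w3:T. ✓
w3: successors {w4}; <>((q -> p) | q) there: w4:T. ✓
w4: successors {w4, w5}; <>((q -> p) | q) there: w4:T, w5:T. ✓
w5: successors {w6}; <>((q -> p) | q) there: w6:T. ✓
w6: successors {w7}; <>((q -> p) | q) there: w7:F. ✗
w7: no successors, so []<>((q -> p) | q) holds vacuously. ✓
— 7 worlds.
For p | (<><>p -> q):
w0: p is T, <><>p -> q is T. ✓
w1: p is T, <><>p -> q is T. ✓
w2: p is T, <><>p -> q is F. ✓
w3: p is T, <><>p -> q is T. ✓
w4: p is T, <><>p -> q is T. ✓
w5: p is T, <><>p -> q is F. ✓
w6: p is T, <><>p -> q is T. ✓
w7: p is T, <><>p -> q is T. ✓
— 8 worlds.

7 and 8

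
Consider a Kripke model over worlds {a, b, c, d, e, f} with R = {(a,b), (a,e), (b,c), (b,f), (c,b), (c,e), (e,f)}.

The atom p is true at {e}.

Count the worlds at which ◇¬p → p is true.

3

a: ◇¬p is T, p is F. ✗
b: ◇¬p is T, p is F. ✗
c: ◇¬p is T, p is F. ✗
d: ◇¬p is F, p is F. ✓
e: ◇¬p is T, p is T. ✓
f: ◇¬p is F, p is F. ✓
Satisfying worlds: {d, e, f}.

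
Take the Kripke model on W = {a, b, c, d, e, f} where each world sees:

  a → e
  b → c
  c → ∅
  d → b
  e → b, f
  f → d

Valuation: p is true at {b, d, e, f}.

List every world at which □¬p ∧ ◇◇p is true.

∅

a: □¬p is F, ◇◇p is T. ✗
b: □¬p is T, ◇◇p is F. ✗
c: □¬p is T, ◇◇p is F. ✗
d: □¬p is F, ◇◇p is F. ✗
e: □¬p is F, ◇◇p is T. ✗
f: □¬p is F, ◇◇p is T. ✗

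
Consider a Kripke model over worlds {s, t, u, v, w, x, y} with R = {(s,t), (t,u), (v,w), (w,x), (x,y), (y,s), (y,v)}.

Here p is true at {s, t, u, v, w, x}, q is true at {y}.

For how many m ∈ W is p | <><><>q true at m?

6

s: p is T, <><><>q is F. ✓
t: p is T, <><><>q is F. ✓
u: p is T, <><><>q is F. ✓
v: p is T, <><><>q is T. ✓
w: p is T, <><><>q is F. ✓
x: p is T, <><><>q is F. ✓
y: p is F, <><><>q is F. ✗
Satisfying worlds: {s, t, u, v, w, x}.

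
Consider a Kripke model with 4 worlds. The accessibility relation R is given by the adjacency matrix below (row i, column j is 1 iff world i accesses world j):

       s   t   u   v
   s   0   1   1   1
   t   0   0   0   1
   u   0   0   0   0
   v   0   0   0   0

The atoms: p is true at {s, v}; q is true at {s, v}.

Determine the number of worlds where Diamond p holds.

2

s: successors {t, u, v}; p there: t:F, u:F, v:T. ✓
t: successors {v}; p there: v:T. ✓
u: no successors, so Diamond p fails. ✗
v: no successors, so Diamond p fails. ✗
Satisfying worlds: {s, t}.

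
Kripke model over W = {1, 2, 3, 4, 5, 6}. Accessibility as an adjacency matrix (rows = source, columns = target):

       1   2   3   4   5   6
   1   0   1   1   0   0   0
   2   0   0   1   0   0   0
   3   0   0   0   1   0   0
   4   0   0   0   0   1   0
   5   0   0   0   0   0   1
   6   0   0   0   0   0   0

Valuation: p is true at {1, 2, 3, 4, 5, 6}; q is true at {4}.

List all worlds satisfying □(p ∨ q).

{1, 2, 3, 4, 5, 6}

1: successors {2, 3}; p ∨ q there: 2:T, 3:T. ✓
2: successors {3}; p ∨ q there: 3:T. ✓
3: successors {4}; p ∨ q there: 4:T. ✓
4: successors {5}; p ∨ q there: 5:T. ✓
5: successors {6}; p ∨ q there: 6:T. ✓
6: no successors, so □(p ∨ q) holds vacuously. ✓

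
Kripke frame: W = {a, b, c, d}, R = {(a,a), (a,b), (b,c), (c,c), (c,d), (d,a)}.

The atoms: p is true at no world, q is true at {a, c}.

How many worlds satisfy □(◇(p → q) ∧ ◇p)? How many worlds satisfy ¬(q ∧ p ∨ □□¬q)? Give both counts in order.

For □(◇(p → q) ∧ ◇p):
a: successors {a, b}; ◇(p → q) ∧ ◇p there: a:F, b:F. ✗
b: successors {c}; ◇(p → q) ∧ ◇p there: c:F. ✗
c: successors {c, d}; ◇(p → q) ∧ ◇p there: c:F, d:F. ✗
d: successors {a}; ◇(p → q) ∧ ◇p there: a:F. ✗
— 0 worlds.
For ¬(q ∧ p ∨ □□¬q):
a: q ∧ p ∨ □□¬q is F. ✓
b: q ∧ p ∨ □□¬q is F. ✓
c: q ∧ p ∨ □□¬q is F. ✓
d: q ∧ p ∨ □□¬q is F. ✓
— 4 worlds.

0 and 4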